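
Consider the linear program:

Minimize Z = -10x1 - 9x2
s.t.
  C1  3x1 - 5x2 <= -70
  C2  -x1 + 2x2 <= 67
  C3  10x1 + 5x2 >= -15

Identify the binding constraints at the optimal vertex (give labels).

Corner points and Z = -10x1 - 9x2:
  (195, 131) → Z = -3129
  (-85/13, 131/13) → Z = -329/13
  (-73/5, 131/5) → Z = -449/5

The minimum is at (195, 131). Substituting into each constraint, equality holds for C1 and C2; the remaining constraints have slack.

C1 and C2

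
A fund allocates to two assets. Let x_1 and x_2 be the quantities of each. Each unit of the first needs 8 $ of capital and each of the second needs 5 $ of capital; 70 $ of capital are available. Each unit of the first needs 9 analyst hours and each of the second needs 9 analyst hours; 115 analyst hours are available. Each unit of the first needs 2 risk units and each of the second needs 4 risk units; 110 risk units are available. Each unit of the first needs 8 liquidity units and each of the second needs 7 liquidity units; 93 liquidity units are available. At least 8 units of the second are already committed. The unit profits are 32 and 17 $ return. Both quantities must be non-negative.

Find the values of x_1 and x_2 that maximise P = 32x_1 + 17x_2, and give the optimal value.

Extreme points and P = 32x_1 + 17x_2:
  (0, 115/9) → P = 1955/9
  (0, 8) → P = 136
  (55/27, 290/27) → P = 2230/9
  (15/4, 8) → P = 256

The binding constraints are 8x_1 + 5x_2 = 70 and x_2 = 8.
Solving simultaneously gives x_1 = 15/4, x_2 = 8.

x_1 = 15/4, x_2 = 8, maximum P = 256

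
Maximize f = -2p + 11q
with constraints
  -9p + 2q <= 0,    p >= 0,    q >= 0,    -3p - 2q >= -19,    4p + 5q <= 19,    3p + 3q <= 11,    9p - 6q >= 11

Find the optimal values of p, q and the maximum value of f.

Corner points and f = -2p + 11q:
  (11/3, 0) → f = -22/3
  (11/9, 0) → f = -22/9
  (11/5, 22/15) → f = 176/15

At the optimal vertex, 3p + 3q = 11 and 9p - 6q = 11.
Solving simultaneously gives p = 11/5, q = 22/15.

p = 11/5, q = 22/15, maximum f = 176/15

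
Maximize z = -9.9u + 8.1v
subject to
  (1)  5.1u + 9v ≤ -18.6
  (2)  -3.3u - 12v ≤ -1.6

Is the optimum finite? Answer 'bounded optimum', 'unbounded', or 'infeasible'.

unbounded

From the feasible point (-264/35, 1159/525), moving in the direction (-9, 5.1) keeps every constraint satisfied while z increases without bound.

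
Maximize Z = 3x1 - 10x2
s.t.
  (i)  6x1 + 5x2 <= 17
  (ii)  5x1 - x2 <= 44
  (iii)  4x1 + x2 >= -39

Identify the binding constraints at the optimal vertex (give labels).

Extreme points and Z = 3x1 - 10x2:
  (237/31, -179/31) → Z = 2501/31
  (-106/7, 151/7) → Z = -1828/7
  (5/9, -371/9) → Z = 3725/9

The maximum is at (5/9, -371/9). Substituting into each constraint, equality holds for (ii) and (iii); the remaining constraints have slack.

(ii) and (iii)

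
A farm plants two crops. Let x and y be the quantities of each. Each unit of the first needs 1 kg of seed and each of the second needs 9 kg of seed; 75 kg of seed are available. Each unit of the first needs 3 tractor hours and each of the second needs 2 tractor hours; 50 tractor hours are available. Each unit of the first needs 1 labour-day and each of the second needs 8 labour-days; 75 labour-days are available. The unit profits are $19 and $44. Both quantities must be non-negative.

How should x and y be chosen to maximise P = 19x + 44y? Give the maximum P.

Vertices and P = 19x + 44y:
  (0, 0) → P = 0
  (0, 25/3) → P = 1100/3
  (50/3, 0) → P = 950/3
  (12, 7) → P = 536

The binding constraints are x + 9y = 75 and 3x + 2y = 50.
Solving simultaneously gives x = 12, y = 7.

x = 12, y = 7, maximum P = 536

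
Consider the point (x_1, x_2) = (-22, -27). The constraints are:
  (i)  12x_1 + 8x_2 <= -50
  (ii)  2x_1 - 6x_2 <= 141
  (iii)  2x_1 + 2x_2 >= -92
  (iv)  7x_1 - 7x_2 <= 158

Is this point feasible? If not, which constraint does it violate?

Constraint (iii): 2x_1 + 2x_2 = -98, which is not ≥ -92. All other constraints are satisfied.

not feasible — violates (iii)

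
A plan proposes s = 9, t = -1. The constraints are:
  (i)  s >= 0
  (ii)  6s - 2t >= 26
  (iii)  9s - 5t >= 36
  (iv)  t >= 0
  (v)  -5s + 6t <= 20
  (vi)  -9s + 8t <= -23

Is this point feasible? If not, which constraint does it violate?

not feasible — violates (iv)

Constraint (iv): t = -1, which is not ≥ 0. All other constraints are satisfied.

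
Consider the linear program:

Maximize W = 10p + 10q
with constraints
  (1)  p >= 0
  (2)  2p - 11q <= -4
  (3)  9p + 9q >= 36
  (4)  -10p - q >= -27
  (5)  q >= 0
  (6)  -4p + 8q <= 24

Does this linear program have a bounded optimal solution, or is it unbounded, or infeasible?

Corner points and W = 10p + 10q:
  (23/9, 13/9) → W = 40
  (2/3, 10/3) → W = 40
  (16/7, 29/7) → W = 450/7
The feasible region has finitely many vertices and no improving ray; the maximum is 450/7 at (16/7, 29/7).

bounded optimum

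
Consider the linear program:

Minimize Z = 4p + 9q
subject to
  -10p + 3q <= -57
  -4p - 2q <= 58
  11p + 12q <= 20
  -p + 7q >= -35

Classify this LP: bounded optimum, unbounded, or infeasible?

Vertices and Z = 4p + 9q:
  (248/51, -427/153) → Z = -17/3
  (294/67, -293/67) → Z = -1461/67
  (560/89, -365/89) → Z = -1045/89
The feasible region has finitely many vertices and no improving ray; the minimum is -1461/67 at (294/67, -293/67).

bounded optimum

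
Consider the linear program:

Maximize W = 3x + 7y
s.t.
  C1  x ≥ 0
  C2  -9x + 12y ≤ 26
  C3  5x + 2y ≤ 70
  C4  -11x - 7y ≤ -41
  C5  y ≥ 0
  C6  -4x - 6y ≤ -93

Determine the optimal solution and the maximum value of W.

Extreme points and W = 3x + 7y:
  (394/39, 380/39) → W = 3842/39
  (160/17, 941/102) → W = 9467/102
  (117/11, 185/22) → W = 1997/22

At the optimal vertex, -9x + 12y = 26 and 5x + 2y = 70.
Solving simultaneously gives x = 394/39, y = 380/39.

x = 394/39, y = 380/39, maximum W = 3842/39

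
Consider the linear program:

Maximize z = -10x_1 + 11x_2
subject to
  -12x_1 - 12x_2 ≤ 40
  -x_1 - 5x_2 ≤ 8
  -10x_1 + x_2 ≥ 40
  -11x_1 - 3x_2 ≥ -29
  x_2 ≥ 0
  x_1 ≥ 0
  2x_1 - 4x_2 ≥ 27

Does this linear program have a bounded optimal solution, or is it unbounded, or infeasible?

infeasible

The boundaries x_1 = 0 and 2x_1 - 4x_2 = 27 meet at (0, -27/4), but that point violates -12x_1 - 12x_2 ≤ 40. Every candidate vertex is excluded by some other constraint, so the feasible region is empty.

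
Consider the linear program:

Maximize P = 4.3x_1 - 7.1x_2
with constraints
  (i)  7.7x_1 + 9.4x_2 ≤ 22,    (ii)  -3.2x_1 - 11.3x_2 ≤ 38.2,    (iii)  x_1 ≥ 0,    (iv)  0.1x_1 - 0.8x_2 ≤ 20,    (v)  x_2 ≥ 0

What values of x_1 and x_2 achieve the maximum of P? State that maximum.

The optimum lies where 7.7x_1 + 9.4x_2 = 22 and x_2 = 0.
Solving simultaneously gives x_1 = 20/7, x_2 = 0.

x_1 = 20/7, x_2 = 0, maximum P = 86/7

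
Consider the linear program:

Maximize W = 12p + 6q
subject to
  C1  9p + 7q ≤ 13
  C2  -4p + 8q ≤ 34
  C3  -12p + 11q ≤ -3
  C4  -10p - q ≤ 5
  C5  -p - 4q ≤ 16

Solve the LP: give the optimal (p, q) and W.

p = 164/29, q = -157/29, maximum W = 1026/29

Corner points and W = 12p + 6q:
  (164/183, 43/61) → W = 914/61
  (164/29, -157/29) → W = 1026/29
  (-26/61, -45/61) → W = -582/61
  (-4/39, -155/39) → W = -326/13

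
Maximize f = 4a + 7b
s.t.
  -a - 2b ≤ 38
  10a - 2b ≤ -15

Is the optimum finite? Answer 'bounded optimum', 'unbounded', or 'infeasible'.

unbounded

From the feasible point (-53/11, -365/22), moving in the direction (2, 10) keeps every constraint satisfied while f increases without bound.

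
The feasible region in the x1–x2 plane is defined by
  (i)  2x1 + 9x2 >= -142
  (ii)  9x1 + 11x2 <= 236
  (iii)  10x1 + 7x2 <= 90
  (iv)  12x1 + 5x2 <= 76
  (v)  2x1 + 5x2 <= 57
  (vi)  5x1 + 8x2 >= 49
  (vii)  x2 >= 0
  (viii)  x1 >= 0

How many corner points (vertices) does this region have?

Of the 28 pairwise boundary intersections, those satisfying every inequality are:
  (41/17, 160/17)
  (17/12, 65/6)
  (363/71, 208/71)
  (0, 57/5)
  (0, 49/8)

5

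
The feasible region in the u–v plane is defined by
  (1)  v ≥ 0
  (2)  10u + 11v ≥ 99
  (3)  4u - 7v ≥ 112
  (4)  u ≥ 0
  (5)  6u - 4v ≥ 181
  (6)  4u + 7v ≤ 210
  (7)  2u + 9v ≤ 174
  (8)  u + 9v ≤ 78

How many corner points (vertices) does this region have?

The feasible vertices (each the meet of two boundaries and inside every other half-plane) are:
  (181/6, 0)
  (105/2, 0)
  (63/2, 2)
  (1554/43, 200/43)
  (1344/29, 102/29)

5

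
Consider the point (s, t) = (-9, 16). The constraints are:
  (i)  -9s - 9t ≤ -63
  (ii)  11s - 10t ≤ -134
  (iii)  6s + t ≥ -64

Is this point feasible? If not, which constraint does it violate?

(i): -63 ≤ -63 ✓
(ii): -259 ≤ -134 ✓
(iii): -38 ≥ -64 ✓

feasible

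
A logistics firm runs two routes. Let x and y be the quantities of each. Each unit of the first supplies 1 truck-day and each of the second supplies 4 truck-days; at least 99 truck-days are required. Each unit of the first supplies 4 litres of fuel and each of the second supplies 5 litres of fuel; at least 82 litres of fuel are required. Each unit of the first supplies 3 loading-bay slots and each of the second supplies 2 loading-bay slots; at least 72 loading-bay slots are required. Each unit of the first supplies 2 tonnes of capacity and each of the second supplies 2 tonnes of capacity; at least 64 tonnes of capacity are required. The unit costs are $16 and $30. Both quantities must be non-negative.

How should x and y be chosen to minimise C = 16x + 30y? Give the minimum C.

x = 29/3, y = 67/3, minimum C = 2474/3

Vertices and C = 16x + 30y:
  (0, 36) → C = 1080
  (99, 0) → C = 1584
  (29/3, 67/3) → C = 2474/3
  (8, 24) → C = 848
The feasible region is unbounded (it extends along (0, 1), (1, 0)), but C strictly increases along every unbounded feasible direction, so there is no improving ray and the minimum is attained at a vertex.

The optimum lies where x + 4y = 99 and 2x + 2y = 64.
Solving simultaneously gives x = 29/3, y = 67/3.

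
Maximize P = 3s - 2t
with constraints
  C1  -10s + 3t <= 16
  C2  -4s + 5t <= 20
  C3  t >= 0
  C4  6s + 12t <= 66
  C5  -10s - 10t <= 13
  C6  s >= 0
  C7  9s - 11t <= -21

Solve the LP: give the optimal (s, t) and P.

The binding constraints are 6s + 12t = 66 and 9s - 11t = -21.
Solving simultaneously gives s = 79/29, t = 120/29.

s = 79/29, t = 120/29, maximum P = -3/29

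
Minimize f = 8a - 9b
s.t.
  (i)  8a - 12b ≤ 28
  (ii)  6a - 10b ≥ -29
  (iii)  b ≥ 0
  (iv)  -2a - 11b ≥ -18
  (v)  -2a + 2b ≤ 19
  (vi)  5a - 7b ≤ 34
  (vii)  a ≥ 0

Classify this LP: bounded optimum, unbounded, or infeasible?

Extreme points and f = 8a - 9b:
  (7/2, 0) → f = 28
  (131/28, 11/14) → f = 425/14
  (0, 0) → f = 0
  (0, 18/11) → f = -162/11
The feasible region has finitely many vertices and no improving ray; the minimum is -162/11 at (0, 18/11).

bounded optimum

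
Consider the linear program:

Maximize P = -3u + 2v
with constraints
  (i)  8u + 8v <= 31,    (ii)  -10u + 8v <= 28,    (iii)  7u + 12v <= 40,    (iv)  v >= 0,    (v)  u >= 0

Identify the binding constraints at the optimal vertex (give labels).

(iii) and (v)

Vertices and P = -3u + 2v:
  (13/10, 103/40) → P = 5/4
  (31/8, 0) → P = -93/8
  (0, 10/3) → P = 20/3
  (0, 0) → P = 0

The maximum is at (0, 10/3). Substituting into each constraint, equality holds for (iii) and (v); the remaining constraints have slack.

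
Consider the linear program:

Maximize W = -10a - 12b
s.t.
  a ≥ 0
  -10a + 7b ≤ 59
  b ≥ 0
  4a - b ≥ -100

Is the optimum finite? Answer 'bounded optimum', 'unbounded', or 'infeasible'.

bounded optimum

Corner points and W = -10a - 12b:
  (0, 59/7) → W = -708/7
  (0, 0) → W = 0
The feasible region has finitely many vertices and no improving ray; the maximum is 0 at (0, 0).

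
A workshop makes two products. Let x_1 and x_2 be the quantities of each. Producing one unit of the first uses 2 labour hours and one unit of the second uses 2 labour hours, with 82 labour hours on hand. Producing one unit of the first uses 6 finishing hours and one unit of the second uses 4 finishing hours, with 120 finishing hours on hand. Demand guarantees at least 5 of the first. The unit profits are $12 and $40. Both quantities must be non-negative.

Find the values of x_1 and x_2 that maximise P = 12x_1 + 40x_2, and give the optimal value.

x_1 = 5, x_2 = 45/2, maximum P = 960

Feasible corners and P = 12x_1 + 40x_2:
  (20, 0) → P = 240
  (5, 0) → P = 60
  (5, 45/2) → P = 960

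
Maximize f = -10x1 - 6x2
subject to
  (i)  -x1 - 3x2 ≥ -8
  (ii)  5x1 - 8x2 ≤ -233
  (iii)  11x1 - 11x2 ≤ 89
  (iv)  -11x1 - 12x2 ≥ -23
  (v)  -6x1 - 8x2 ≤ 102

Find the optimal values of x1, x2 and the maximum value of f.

x1 = -37, x2 = 15, maximum f = 280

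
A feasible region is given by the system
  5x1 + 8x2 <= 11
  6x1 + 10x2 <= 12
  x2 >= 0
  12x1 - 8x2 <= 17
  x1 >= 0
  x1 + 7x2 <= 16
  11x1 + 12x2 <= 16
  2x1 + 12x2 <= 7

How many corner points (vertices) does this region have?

5

Pairwise boundary intersections that survive every other constraint:
  (17/12, 0)
  (0, 0)
  (83/58, 5/232)
  (0, 7/12)
  (1, 5/12)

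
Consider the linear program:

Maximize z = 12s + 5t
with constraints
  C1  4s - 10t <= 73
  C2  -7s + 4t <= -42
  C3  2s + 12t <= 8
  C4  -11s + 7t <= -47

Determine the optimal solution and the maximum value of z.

s = 239/17, t = -57/34, maximum z = 5451/34

Corner points and z = 12s + 5t:
  (64/27, -343/54) → z = -179/54
  (239/17, -57/34) → z = 5451/34
  (134/23, -7/23) → z = 1573/23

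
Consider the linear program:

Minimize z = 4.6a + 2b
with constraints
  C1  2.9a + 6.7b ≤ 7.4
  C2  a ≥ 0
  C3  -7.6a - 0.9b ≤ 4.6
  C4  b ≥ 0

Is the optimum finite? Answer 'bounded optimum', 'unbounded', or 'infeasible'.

bounded optimum

Extreme points and z = 4.6a + 2b:
  (0, 74/67) → z = 148/67
  (74/29, 0) → z = 1702/145
  (0, 0) → z = 0
The feasible region has finitely many vertices and no improving ray; the minimum is 0 at (0, 0).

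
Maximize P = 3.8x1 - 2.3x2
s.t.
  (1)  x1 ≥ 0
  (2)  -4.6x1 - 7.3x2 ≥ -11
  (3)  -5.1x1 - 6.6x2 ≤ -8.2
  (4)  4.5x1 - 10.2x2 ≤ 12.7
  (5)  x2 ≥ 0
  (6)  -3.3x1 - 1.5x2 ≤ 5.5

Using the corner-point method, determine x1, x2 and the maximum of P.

Vertices and P = 3.8x1 - 2.3x2:
  (0, 110/73) → P = -253/73
  (0, 41/33) → P = -943/330
  (55/23, 0) → P = 209/23
  (82/51, 0) → P = 1558/255

The optimum lies where -4.6x1 - 7.3x2 = -11 and x2 = 0.
Solving simultaneously gives x1 = 55/23, x2 = 0.

x1 = 55/23, x2 = 0, maximum P = 209/23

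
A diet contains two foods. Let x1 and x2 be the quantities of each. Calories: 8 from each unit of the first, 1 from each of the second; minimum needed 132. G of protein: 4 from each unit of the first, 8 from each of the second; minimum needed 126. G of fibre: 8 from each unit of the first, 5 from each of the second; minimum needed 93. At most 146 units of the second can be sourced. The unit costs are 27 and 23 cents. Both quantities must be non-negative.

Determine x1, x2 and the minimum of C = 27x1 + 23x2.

x1 = 31/2, x2 = 8, minimum C = 1205/2

Vertices and C = 27x1 + 23x2:
  (0, 132) → C = 3036
  (0, 146) → C = 3358
  (63/2, 0) → C = 1701/2
  (31/2, 8) → C = 1205/2
The feasible region is unbounded (it extends along (1, 0)), but C strictly increases along every unbounded feasible direction, so there is no improving ray and the minimum is attained at a vertex.

At the optimal vertex, 8x1 + x2 = 132 and 4x1 + 8x2 = 126.
Solving simultaneously gives x1 = 31/2, x2 = 8.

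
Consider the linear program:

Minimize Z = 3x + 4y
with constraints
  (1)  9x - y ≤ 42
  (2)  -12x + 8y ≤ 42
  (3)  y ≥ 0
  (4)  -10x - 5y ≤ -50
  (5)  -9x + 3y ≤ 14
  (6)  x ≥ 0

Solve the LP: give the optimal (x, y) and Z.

Corner points and Z = 3x + 4y:
  (63/10, 147/10) → Z = 777/10
  (52/11, 6/11) → Z = 180/11
  (19/14, 51/7) → Z = 465/14

The optimum lies where 9x - y = 42 and -10x - 5y = -50.
Solving simultaneously gives x = 52/11, y = 6/11.

x = 52/11, y = 6/11, minimum Z = 180/11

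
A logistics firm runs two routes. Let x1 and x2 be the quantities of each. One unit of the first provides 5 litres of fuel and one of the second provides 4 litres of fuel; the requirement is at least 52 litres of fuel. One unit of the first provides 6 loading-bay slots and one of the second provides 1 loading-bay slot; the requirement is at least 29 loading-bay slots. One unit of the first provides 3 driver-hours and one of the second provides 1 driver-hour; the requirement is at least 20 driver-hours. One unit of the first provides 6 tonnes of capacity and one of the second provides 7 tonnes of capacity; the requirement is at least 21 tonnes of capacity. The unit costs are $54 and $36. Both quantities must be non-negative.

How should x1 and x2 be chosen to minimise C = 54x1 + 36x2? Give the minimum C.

x1 = 4, x2 = 8, minimum C = 504

Corner points and C = 54x1 + 36x2:
  (0, 29) → C = 1044
  (52/5, 0) → C = 2808/5
  (4, 8) → C = 504
  (3, 11) → C = 558
The feasible region is unbounded (it extends along (0, 1), (1, 0)), but C strictly increases along every unbounded feasible direction, so there is no improving ray and the minimum is attained at a vertex.

At the optimal vertex, 5x1 + 4x2 = 52 and 3x1 + x2 = 20.
Solving simultaneously gives x1 = 4, x2 = 8.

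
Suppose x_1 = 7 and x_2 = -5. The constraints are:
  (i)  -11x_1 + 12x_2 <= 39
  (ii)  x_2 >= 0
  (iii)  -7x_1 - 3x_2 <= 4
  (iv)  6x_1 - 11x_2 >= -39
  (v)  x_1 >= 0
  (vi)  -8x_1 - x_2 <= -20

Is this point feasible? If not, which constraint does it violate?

not feasible — violates (ii)

Constraint (ii): x_2 = -5, which is not ≥ 0. All other constraints are satisfied.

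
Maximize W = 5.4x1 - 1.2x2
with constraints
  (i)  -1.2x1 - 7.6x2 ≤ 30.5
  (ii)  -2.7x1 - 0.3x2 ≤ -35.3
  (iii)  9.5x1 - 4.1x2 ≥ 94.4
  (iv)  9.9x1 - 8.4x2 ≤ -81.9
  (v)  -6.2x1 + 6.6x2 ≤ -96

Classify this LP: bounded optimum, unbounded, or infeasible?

infeasible

The boundaries -1.2x1 - 7.6x2 = 30.5 and -2.7x1 - 0.3x2 = -35.3 meet at (27743/2016, -4157/672), but that point violates 9.9x1 - 8.4x2 ≤ -81.9. Every candidate vertex is excluded by some other constraint, so the feasible region is empty.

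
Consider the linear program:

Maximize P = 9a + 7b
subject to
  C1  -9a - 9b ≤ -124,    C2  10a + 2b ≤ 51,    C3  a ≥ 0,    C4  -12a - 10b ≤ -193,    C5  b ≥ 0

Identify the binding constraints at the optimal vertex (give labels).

Vertices and P = 9a + 7b:
  (0, 51/2) → P = 357/2
  (31/19, 659/38) → P = 5171/38
  (0, 193/10) → P = 1351/10

The maximum is at (0, 51/2). Substituting into each constraint, equality holds for C2 and C3; the remaining constraints have slack.

C2 and C3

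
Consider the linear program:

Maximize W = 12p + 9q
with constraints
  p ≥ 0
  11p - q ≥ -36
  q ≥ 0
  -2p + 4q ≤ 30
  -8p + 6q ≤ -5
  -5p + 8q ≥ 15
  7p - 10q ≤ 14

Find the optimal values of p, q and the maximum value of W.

p = 89/2, q = 119/4, maximum W = 3207/4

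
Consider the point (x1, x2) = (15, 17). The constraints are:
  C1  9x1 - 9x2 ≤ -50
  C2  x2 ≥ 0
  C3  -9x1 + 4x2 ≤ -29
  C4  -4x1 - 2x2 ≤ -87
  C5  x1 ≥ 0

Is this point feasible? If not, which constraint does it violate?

not feasible — violates C1

Constraint C1: 9x1 - 9x2 = -18, which is not ≤ -50. All other constraints are satisfied.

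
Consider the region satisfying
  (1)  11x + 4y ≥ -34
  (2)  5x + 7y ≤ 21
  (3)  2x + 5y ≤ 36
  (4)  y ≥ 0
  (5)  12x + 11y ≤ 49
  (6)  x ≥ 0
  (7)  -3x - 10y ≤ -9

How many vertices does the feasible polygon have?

The feasible vertices (each the meet of two boundaries and inside every other half-plane) are:
  (112/29, 7/29)
  (0, 3)
  (49/12, 0)
  (3, 0)
  (0, 9/10)

5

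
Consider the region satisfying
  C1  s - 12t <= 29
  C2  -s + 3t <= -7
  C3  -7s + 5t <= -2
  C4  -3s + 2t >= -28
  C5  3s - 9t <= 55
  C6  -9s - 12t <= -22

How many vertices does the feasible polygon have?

4

Pairwise boundary intersections that survive every other constraint:
  (139/17, -59/34)
  (51/10, -239/120)
  (10, 1)
  (50/13, -41/39)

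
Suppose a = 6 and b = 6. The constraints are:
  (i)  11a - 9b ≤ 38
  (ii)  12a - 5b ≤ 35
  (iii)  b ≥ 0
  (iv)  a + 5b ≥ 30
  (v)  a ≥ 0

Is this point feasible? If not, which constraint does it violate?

not feasible — violates (ii)

Constraint (ii): 12a - 5b = 42, which is not ≤ 35. All other constraints are satisfied.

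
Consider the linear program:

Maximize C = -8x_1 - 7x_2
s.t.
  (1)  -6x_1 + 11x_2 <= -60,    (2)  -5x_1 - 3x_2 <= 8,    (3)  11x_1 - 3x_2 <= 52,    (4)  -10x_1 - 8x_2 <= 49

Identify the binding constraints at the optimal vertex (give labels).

(2) and (3)

Feasible corners and C = -8x_1 - 7x_2:
  (92/73, -348/73) → C = 1700/73
  (392/103, -348/103) → C = -700/103
  (11/4, -29/4) → C = 115/4

The maximum is at (11/4, -29/4). Substituting into each constraint, equality holds for (2) and (3); the remaining constraints have slack.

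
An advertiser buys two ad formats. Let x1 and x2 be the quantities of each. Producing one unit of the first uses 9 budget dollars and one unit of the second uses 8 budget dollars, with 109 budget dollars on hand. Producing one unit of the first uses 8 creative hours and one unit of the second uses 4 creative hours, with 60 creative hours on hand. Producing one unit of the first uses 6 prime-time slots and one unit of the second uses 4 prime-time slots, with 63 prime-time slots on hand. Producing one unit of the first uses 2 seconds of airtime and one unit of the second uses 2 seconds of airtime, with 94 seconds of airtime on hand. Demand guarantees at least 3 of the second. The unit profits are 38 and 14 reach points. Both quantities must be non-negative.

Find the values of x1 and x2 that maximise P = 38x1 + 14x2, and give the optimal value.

The optimum lies where 8x1 + 4x2 = 60 and x2 = 3.
Solving simultaneously gives x1 = 6, x2 = 3.

x1 = 6, x2 = 3, maximum P = 270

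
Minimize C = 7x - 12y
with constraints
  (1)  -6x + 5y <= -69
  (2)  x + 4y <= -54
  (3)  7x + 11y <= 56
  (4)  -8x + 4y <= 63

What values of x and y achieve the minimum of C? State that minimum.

Extreme points and C = 7x - 12y:
  (6/29, -393/29) → C = 4758/29
  (-591/16, -465/8) → C = 7023/16
  (818/17, -434/17) → C = 10934/17
The feasible region is unbounded (it extends along (11, -7), (-1, -2)), but C strictly increases along every unbounded feasible direction, so there is no improving ray and the minimum is attained at a vertex.

x = 6/29, y = -393/29, minimum C = 4758/29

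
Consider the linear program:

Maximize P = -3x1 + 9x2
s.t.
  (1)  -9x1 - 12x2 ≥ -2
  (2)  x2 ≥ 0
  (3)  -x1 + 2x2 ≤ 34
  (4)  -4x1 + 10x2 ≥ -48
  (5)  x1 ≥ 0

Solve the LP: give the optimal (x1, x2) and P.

x1 = 0, x2 = 1/6, maximum P = 3/2

Feasible corners and P = -3x1 + 9x2:
  (2/9, 0) → P = -2/3
  (0, 1/6) → P = 3/2
  (0, 0) → P = 0

The binding constraints are -9x1 - 12x2 = -2 and x1 = 0.
Solving simultaneously gives x1 = 0, x2 = 1/6.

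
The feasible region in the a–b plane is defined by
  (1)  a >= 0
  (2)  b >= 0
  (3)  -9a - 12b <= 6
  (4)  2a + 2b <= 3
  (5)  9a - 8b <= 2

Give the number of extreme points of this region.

Pairwise boundary intersections that survive every other constraint:
  (0, 0)
  (0, 3/2)
  (2/9, 0)
  (14/17, 23/34)

4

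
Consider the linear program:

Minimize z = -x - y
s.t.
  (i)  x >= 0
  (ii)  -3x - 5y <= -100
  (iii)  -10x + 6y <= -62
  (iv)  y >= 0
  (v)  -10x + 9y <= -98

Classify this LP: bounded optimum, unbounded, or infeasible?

From the feasible point (100/3, 0), moving in the direction (9, 10) keeps every constraint satisfied while z decreases without bound.

unbounded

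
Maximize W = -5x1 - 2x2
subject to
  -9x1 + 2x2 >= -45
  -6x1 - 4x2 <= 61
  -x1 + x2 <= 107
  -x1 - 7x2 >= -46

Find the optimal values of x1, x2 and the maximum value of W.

Corner points and W = -5x1 - 2x2:
  (29/24, -273/16) → W = 337/12
  (407/65, 369/65) → W = -2773/65
  (-611/38, 337/38) → W = 2381/38

x1 = -611/38, x2 = 337/38, maximum W = 2381/38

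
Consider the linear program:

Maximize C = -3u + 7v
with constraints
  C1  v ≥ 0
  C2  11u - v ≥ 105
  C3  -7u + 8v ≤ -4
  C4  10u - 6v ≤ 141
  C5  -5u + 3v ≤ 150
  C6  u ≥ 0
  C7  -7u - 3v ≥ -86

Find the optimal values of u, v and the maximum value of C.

At the optimal vertex, 11u - v = 105 and -7u - 3v = -86.
Solving simultaneously gives u = 401/40, v = 211/40.

u = 401/40, v = 211/40, maximum C = 137/20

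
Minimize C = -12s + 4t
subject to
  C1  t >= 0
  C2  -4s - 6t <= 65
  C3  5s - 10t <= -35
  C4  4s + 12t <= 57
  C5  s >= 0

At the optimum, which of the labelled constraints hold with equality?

C3 and C4

Extreme points and C = -12s + 4t:
  (3/2, 17/4) → C = -1
  (0, 7/2) → C = 14
  (0, 19/4) → C = 19

The minimum is at (3/2, 17/4). Substituting into each constraint, equality holds for C3 and C4; the remaining constraints have slack.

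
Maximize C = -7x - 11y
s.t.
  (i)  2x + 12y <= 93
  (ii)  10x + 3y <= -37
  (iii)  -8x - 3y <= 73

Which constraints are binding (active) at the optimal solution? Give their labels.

(ii) and (iii)

Vertices and C = -7x - 11y:
  (-241/38, 502/57) → C = -5983/114
  (-77/6, 89/9) → C = -341/18
  (18, -217/3) → C = 2009/3

The maximum is at (18, -217/3). Substituting into each constraint, equality holds for (ii) and (iii); the remaining constraints have slack.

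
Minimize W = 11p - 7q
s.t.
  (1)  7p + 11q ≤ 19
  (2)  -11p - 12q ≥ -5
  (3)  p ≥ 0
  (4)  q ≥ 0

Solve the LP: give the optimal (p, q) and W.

p = 0, q = 5/12, minimum W = -35/12

Extreme points and W = 11p - 7q:
  (0, 5/12) → W = -35/12
  (5/11, 0) → W = 5
  (0, 0) → W = 0

At the optimal vertex, -11p - 12q = -5 and p = 0.
Solving simultaneously gives p = 0, q = 5/12.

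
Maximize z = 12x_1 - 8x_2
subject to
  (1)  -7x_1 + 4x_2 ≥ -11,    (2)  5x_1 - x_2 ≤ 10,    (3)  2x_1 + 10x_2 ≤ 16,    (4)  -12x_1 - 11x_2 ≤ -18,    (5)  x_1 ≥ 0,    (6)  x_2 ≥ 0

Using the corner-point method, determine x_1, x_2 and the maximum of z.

x_1 = 11/7, x_2 = 0, maximum z = 132/7

Extreme points and z = 12x_1 - 8x_2:
  (29/13, 15/13) → z = 228/13
  (11/7, 0) → z = 132/7
  (2/49, 78/49) → z = -600/49
  (3/2, 0) → z = 18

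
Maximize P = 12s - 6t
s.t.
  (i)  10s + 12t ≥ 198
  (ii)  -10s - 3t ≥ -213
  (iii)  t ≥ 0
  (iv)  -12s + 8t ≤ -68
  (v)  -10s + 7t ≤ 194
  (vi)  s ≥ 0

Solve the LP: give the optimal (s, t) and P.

Feasible corners and P = 12s - 6t:
  (99/5, 0) → P = 1188/5
  (75/7, 53/7) → P = 582/7
  (213/10, 0) → P = 1278/5
  (477/29, 469/29) → P = 2910/29

At the optimal vertex, -10s - 3t = -213 and t = 0.
Solving simultaneously gives s = 213/10, t = 0.

s = 213/10, t = 0, maximum P = 1278/5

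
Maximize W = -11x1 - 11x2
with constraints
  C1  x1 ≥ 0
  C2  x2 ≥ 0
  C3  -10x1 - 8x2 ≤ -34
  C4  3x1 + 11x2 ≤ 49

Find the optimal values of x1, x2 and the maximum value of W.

Extreme points and W = -11x1 - 11x2:
  (0, 17/4) → W = -187/4
  (0, 49/11) → W = -49
  (17/5, 0) → W = -187/5
  (49/3, 0) → W = -539/3

The binding constraints are x2 = 0 and -10x1 - 8x2 = -34.
Solving simultaneously gives x1 = 17/5, x2 = 0.

x1 = 17/5, x2 = 0, maximum W = -187/5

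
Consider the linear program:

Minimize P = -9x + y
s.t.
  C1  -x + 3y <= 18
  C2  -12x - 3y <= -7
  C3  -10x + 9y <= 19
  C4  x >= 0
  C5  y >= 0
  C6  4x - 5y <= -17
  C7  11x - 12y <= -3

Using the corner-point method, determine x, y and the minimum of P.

Feasible corners and P = -9x + y:
  (5, 23/3) → P = -112/3
  (39/7, 55/7) → P = -296/7
  (29/7, 47/7) → P = -214/7

The optimum lies where -x + 3y = 18 and 4x - 5y = -17.
Solving simultaneously gives x = 39/7, y = 55/7.

x = 39/7, y = 55/7, minimum P = -296/7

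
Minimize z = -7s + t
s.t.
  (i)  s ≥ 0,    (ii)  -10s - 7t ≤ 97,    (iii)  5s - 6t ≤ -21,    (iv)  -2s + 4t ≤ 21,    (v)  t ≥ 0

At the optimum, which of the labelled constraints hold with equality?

(iii) and (iv)

Extreme points and z = -7s + t:
  (0, 7/2) → z = 7/2
  (0, 21/4) → z = 21/4
  (21/4, 63/8) → z = -231/8

The minimum is at (21/4, 63/8). Substituting into each constraint, equality holds for (iii) and (iv); the remaining constraints have slack.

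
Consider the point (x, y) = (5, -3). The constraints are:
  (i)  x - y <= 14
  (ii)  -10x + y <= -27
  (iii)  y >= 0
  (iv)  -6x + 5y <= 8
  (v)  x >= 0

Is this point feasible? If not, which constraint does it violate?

Constraint (iii): y = -3, which is not ≥ 0. All other constraints are satisfied.

not feasible — violates (iii)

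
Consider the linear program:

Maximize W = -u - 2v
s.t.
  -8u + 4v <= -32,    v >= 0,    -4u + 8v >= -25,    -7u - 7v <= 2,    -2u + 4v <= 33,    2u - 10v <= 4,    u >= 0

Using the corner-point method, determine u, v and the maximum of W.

Vertices and W = -u - 2v:
  (65/6, 41/3) → W = -229/6
  (38/9, 4/9) → W = -46/9
  (109/12, 17/12) → W = -143/12
The feasible region is unbounded (it extends along (2, 1)), but W strictly decreases along every unbounded feasible direction, so there is no improving ray and the maximum is attained at a vertex.

At the optimal vertex, -8u + 4v = -32 and 2u - 10v = 4.
Solving simultaneously gives u = 38/9, v = 4/9.

u = 38/9, v = 4/9, maximum W = -46/9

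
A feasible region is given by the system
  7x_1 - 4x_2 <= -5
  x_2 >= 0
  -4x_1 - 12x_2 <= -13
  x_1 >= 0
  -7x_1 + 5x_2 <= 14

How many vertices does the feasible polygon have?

Pairwise boundary intersections that survive every other constraint:
  (0, 5/4)
  (31/7, 9)
  (0, 14/5)

3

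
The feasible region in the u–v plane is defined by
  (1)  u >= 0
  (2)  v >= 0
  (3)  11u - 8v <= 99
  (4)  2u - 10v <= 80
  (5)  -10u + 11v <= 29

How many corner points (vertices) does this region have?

4

Of the 10 pairwise boundary intersections, those satisfying every inequality are:
  (0, 0)
  (0, 29/11)
  (9, 0)
  (1321/41, 1309/41)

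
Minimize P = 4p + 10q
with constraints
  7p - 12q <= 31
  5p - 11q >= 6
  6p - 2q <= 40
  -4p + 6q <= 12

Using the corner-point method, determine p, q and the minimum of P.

p = -55, q = -104/3, minimum P = -1700/3

Feasible corners and P = 4p + 10q:
  (209/29, 47/29) → P = 1306/29
  (-55, -104/3) → P = -1700/3
  (107/14, 41/14) → P = 419/7
  (-12, -6) → P = -108

The binding constraints are 7p - 12q = 31 and -4p + 6q = 12.
Solving simultaneously gives p = -55, q = -104/3.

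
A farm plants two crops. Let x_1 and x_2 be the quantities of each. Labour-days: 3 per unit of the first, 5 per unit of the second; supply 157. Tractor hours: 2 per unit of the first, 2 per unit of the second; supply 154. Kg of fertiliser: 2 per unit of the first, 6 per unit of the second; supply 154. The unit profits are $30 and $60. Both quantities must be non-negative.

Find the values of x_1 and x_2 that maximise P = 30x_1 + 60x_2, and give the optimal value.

Feasible corners and P = 30x_1 + 60x_2:
  (0, 0) → P = 0
  (0, 77/3) → P = 1540
  (157/3, 0) → P = 1570
  (43/2, 37/2) → P = 1755

The optimum lies where 3x_1 + 5x_2 = 157 and 2x_1 + 6x_2 = 154.
Solving simultaneously gives x_1 = 43/2, x_2 = 37/2.

x_1 = 43/2, x_2 = 37/2, maximum P = 1755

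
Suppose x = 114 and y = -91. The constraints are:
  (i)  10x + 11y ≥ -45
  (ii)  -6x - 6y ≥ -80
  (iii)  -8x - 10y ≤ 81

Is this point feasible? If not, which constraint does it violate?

Constraint (ii): -6x - 6y = -138, which is not ≥ -80. All other constraints are satisfied.

not feasible — violates (ii)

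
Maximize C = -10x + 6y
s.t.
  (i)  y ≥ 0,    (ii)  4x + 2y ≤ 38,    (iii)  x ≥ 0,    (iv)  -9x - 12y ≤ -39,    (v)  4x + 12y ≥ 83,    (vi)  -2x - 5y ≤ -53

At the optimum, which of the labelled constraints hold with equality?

(ii) and (iii)

Feasible corners and C = -10x + 6y:
  (0, 19) → C = 114
  (21/4, 17/2) → C = -3/2
  (0, 53/5) → C = 318/5

The maximum is at (0, 19). Substituting into each constraint, equality holds for (ii) and (iii); the remaining constraints have slack.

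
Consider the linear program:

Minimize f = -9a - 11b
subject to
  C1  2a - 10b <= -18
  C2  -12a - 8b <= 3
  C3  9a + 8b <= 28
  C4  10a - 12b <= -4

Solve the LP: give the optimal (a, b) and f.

Corner points and f = -9a - 11b:
  (-87/68, 105/68) → f = -93/17
  (68/53, 109/53) → f = -1811/53
  (-31/3, 121/8) → f = -587/8

a = -31/3, b = 121/8, minimum f = -587/8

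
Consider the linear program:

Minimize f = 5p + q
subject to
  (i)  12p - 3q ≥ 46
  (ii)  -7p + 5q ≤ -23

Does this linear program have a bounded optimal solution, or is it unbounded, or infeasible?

unbounded

From the feasible point (161/39, 46/39), moving in the direction (-3, -12) keeps every constraint satisfied while f decreases without bound.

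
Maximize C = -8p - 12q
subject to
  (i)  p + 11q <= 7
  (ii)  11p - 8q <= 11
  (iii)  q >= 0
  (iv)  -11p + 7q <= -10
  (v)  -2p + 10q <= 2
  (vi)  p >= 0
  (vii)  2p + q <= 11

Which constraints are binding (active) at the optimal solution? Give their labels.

Vertices and C = -8p - 12q:
  (1, 0) → C = -8
  (63/47, 22/47) → C = -768/47
  (10/11, 0) → C = -80/11
  (19/16, 7/16) → C = -59/4

The maximum is at (10/11, 0). Substituting into each constraint, equality holds for (iii) and (iv); the remaining constraints have slack.

(iii) and (iv)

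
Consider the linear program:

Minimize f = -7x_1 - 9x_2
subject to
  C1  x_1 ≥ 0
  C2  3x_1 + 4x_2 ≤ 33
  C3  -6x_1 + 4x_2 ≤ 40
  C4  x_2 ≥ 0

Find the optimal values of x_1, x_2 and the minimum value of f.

Feasible corners and f = -7x_1 - 9x_2:
  (0, 33/4) → f = -297/4
  (0, 0) → f = 0
  (11, 0) → f = -77

The optimum lies where 3x_1 + 4x_2 = 33 and x_2 = 0.
Solving simultaneously gives x_1 = 11, x_2 = 0.

x_1 = 11, x_2 = 0, minimum f = -77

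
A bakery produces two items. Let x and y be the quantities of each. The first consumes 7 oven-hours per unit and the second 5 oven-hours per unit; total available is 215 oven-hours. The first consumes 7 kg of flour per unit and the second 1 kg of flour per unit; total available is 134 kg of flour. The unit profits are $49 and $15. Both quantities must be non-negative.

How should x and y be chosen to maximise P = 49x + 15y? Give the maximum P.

x = 65/4, y = 81/4, maximum P = 1100

The binding constraints are 7x + 5y = 215 and 7x + y = 134.
Solving simultaneously gives x = 65/4, y = 81/4.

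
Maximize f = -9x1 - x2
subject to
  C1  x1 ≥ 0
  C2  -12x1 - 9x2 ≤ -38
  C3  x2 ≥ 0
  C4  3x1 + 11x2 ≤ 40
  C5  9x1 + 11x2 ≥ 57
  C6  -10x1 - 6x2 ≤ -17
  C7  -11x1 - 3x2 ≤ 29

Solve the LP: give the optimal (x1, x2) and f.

x1 = 17/6, x2 = 63/22, maximum f = -312/11

Feasible corners and f = -9x1 - x2:
  (40/3, 0) → f = -120
  (19/3, 0) → f = -57
  (17/6, 63/22) → f = -312/11

The binding constraints are 3x1 + 11x2 = 40 and 9x1 + 11x2 = 57.
Solving simultaneously gives x1 = 17/6, x2 = 63/22.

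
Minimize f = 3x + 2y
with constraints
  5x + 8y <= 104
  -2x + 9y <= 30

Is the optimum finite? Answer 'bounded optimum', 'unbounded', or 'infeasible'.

unbounded

From the feasible point (696/61, 358/61), moving in the direction (-9, -2) keeps every constraint satisfied while f decreases without bound.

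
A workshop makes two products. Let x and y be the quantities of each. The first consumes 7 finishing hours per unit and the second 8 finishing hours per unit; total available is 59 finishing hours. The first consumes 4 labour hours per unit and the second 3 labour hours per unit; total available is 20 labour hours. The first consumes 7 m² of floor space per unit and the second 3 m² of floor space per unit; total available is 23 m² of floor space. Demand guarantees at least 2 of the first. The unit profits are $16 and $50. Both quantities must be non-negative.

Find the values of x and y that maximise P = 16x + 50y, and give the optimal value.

Feasible corners and P = 16x + 50y:
  (23/7, 0) → P = 368/7
  (2, 0) → P = 32
  (2, 3) → P = 182

x = 2, y = 3, maximum P = 182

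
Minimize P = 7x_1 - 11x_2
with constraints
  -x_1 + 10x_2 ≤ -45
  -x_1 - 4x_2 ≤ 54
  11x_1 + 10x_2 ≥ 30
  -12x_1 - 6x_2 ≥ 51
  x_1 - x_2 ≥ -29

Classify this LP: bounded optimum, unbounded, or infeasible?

The boundaries -x_1 + 10x_2 = -45 and -x_1 - 4x_2 = 54 meet at (-180/7, -99/14), but that point violates 11x_1 + 10x_2 ≥ 30. Every candidate vertex is excluded by some other constraint, so the feasible region is empty.

infeasible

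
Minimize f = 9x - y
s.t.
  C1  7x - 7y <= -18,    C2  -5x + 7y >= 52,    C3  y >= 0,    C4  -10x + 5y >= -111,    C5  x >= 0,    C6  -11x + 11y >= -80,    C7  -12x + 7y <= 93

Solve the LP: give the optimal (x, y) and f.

Extreme points and f = 9x - y:
  (17, 137/7) → f = 934/7
  (867/35, 957/35) → f = 978/5
  (0, 52/7) → f = -52/7
  (621/5, 1131/5) → f = 4458/5
  (0, 93/7) → f = -93/7

x = 0, y = 93/7, minimum f = -93/7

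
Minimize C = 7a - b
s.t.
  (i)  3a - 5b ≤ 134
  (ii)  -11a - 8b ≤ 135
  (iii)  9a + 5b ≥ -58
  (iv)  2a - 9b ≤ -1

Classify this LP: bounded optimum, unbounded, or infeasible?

unbounded

From the feasible point (1211/17, 271/17), moving in the direction (-5, 9) keeps every constraint satisfied while C decreases without bound.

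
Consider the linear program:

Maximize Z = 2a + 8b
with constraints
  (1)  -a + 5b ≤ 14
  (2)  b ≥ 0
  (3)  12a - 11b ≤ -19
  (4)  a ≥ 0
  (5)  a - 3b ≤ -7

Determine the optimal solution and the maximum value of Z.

a = 59/49, b = 149/49, maximum Z = 1310/49

Feasible corners and Z = 2a + 8b:
  (59/49, 149/49) → Z = 1310/49
  (0, 14/5) → Z = 112/5
  (4/5, 13/5) → Z = 112/5
  (0, 7/3) → Z = 56/3

At the optimal vertex, -a + 5b = 14 and 12a - 11b = -19.
Solving simultaneously gives a = 59/49, b = 149/49.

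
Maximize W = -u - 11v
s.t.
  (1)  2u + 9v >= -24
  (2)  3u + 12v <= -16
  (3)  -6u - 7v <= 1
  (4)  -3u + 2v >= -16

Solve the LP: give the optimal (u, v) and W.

Vertices and W = -u - 11v:
  (100/51, -31/17) → W = 923/51
  (80/21, -16/7) → W = 64/3
  (10/3, -3) → W = 89/3

The optimum lies where -6u - 7v = 1 and -3u + 2v = -16.
Solving simultaneously gives u = 10/3, v = -3.

u = 10/3, v = -3, maximum W = 89/3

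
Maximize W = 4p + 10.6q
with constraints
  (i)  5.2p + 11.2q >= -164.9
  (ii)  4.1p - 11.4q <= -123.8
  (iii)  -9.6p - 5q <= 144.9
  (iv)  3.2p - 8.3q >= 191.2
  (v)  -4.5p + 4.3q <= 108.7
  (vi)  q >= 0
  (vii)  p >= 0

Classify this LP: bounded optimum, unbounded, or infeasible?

From the feasible point (320722/245, 118008/245), moving in the direction (8.3, 3.2) keeps every constraint satisfied while W increases without bound.

unbounded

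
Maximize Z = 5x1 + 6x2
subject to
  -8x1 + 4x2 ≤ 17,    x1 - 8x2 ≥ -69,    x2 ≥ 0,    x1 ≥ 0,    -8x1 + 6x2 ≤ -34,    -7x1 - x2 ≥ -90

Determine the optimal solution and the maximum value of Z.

Feasible corners and Z = 5x1 + 6x2:
  (17/4, 0) → Z = 85/4
  (90/7, 0) → Z = 450/7
  (287/25, 241/25) → Z = 2881/25

x1 = 287/25, x2 = 241/25, maximum Z = 2881/25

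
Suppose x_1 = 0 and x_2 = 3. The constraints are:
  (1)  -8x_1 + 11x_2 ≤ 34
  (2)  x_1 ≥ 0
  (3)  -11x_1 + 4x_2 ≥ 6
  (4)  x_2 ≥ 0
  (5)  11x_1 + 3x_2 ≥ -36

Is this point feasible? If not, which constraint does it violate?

(1): 33 ≤ 34 ✓
(2): 0 ≥ 0 ✓
(3): 12 ≥ 6 ✓
(4): 3 ≥ 0 ✓
(5): 9 ≥ -36 ✓

feasible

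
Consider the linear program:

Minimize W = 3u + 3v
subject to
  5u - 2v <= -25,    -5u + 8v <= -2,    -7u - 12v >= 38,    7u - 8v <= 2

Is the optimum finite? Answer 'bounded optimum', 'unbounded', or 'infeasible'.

unbounded

From the feasible point (-34/5, -9/2), moving in the direction (-8, -7) keeps every constraint satisfied while W decreases without bound.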